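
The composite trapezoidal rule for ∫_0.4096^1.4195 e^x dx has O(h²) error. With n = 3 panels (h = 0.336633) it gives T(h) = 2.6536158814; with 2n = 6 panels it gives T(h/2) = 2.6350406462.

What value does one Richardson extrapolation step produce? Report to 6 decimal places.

2.628849

Order 2 gives 2^r = 4 and 2^r − 1 = 3.
4 × 2.6350406462 = 10.5401625848; subtract 2.6536158814 → 7.8865467034
Divide by 2^2 − 1 = 3.
(4 × 2.6350406462 − 2.6536158814)/(4 − 1) = 2.6288489011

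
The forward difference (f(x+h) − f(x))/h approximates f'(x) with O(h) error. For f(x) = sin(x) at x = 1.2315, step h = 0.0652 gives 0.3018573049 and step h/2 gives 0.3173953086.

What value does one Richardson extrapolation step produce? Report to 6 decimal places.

0.332933

r = 1, so 2^r = 2.
Top: 2(0.3173953086) − (0.3018573049) = 0.3329333123
0.3329333123 ÷ 1 = 0.3329333123
Shift from A(h/2): +0.0155380037.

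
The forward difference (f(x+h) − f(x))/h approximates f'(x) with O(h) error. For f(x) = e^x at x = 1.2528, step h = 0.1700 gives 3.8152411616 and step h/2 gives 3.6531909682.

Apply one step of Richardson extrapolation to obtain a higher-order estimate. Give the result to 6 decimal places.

3.491141

Method order is 1; weight 2^1 = 2.
2^1×A(h/2) = 7.3063819364; minus A(h) gives 3.4911407748.
R = 3.4911407748/1 = 3.4911407748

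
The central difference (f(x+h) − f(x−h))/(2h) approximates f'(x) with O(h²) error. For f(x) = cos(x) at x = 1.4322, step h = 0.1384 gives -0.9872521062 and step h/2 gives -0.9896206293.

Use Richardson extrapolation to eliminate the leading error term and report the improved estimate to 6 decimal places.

r = 2, so 2^r = 4.
Top: 4(-0.9896206293) − (-0.9872521062) = -2.9712304110
Denominator 4 − 1 = 3.
So the Richardson estimate is -0.9904101370.
Correction |R − A(h/2)| = 7.895e-04; gap |A(h/2) − A(h)| = 2.369e-03.

-0.990410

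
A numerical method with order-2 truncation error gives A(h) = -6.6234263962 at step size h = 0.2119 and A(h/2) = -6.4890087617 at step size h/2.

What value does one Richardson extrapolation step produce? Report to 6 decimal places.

-6.444203

With r = 2 the leading error scales as h^2, so the weight is 2^2 = 4.
Weighted: (-25.9560350468) − (-6.6234263962) = -19.3326086506
(4 × (-6.4890087617) − (-6.6234263962))/(4 − 1) = -6.4442028835
Correction |R − A(h/2)| = 4.481e-02; gap |A(h/2) − A(h)| = 1.344e-01.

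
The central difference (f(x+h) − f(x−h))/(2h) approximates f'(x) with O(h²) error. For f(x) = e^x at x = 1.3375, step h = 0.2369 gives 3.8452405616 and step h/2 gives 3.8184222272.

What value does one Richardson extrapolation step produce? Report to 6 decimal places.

3.809483

Method order is 2; weight 2^2 = 4.
A(h/2) − A(h) = 3.8184222272 − 3.8452405616 = -0.0268183344
Divide by 2^2 − 1 = 3: (-0.0268183344)/3 = -0.0089394448
R = A(h/2) + (A(h/2) − A(h))/3 = 3.8184222272 − 0.0089394448 = 3.8094827824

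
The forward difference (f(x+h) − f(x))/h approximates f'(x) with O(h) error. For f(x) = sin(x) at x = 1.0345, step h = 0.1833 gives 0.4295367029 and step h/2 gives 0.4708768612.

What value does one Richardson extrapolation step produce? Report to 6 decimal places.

0.512217

Leading term ∝ h^1; use weight 2 = 2^1.
Top: 2(0.4708768612) − (0.4295367029) = 0.5122170195
Divide by 2^1 − 1 = 1.
Result: 0.5122170195
Gap between inputs: 4.134e-02; correction applied: +0.0413401583.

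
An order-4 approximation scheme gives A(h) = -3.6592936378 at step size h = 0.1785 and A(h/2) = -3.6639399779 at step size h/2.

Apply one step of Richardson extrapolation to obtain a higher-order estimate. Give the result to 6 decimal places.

-3.664250

With r = 4 the leading error scales as h^4, so the weight is 2^4 = 16.
A(h/2) − A(h) = -3.6639399779 − (-3.6592936378) = -0.0046463401
Correction (A(h/2) − A(h))/(16 − 1) = (-0.0046463401)/15 = -0.0003097560
R = A(h/2) + (A(h/2) − A(h))/15 = -3.6639399779 − 0.0003097560 = -3.6642497339
Shift from A(h/2): −0.0003097560.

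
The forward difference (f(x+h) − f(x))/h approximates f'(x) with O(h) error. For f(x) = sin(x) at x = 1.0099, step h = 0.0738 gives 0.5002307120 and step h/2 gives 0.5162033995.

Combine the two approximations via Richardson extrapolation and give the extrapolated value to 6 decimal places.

The method has order 1: 2^1 = 2.
2·0.5162033995 = 1.0324067990; 1.0324067990 − 0.5002307120 = 0.5321760870
0.5321760870 ÷ 1 = 0.5321760870

0.532176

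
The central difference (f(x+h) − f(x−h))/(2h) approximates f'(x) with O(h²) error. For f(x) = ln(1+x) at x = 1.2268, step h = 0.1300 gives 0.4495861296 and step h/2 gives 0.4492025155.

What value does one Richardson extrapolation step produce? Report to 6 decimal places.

The method has order 2: 2^2 = 4.
4 × 0.4492025155 − 0.4495861296 = 1.3472239324
(4 × 0.4492025155 − 0.4495861296)/(4 − 1) = 0.4490746441

0.449075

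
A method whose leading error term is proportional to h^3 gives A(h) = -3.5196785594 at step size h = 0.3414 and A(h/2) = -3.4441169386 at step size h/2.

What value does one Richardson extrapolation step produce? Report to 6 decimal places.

-3.433322

Error is O(h^3); halving h shrinks it by 2^3 = 8.
8 × (-3.4441169386) = -27.5529355088; (-27.5529355088) − (-3.5196785594) = -24.0332569494
Extrapolated: (-24.0332569494) / 7 = -3.4333224213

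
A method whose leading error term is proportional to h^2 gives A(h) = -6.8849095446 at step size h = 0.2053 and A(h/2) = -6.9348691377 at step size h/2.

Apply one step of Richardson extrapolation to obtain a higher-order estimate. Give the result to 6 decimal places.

Leading term ∝ h^2; use weight 4 = 2^2.
Difference of the inputs: -6.9348691377 − (-6.8849095446) = -0.0499595931
Divide by 2^2 − 1 = 3: (-0.0499595931)/3 = -0.0166531977
R = -6.9348691377 − 0.0166531977 = -6.9515223354

-6.951522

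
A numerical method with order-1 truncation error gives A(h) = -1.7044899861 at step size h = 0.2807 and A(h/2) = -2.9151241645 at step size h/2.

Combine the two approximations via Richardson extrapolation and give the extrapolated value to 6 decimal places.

-4.125758

Error is O(h^1); halving h shrinks it by 2^1 = 2.
Difference of the inputs: -2.9151241645 − (-1.7044899861) = -1.2106341784
Divide by 2^1 − 1 = 1: (-1.2106341784)/1 = -1.2106341784
R = A(h/2) + (A(h/2) − A(h))/1 = -2.9151241645 − 1.2106341784 = -4.1257583429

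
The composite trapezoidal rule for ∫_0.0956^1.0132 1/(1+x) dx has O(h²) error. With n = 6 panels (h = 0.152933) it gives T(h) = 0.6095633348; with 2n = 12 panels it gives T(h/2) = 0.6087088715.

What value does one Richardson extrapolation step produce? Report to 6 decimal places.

0.608424

The method has order 2: 2^2 = 4.
4·0.6087088715 − 0.6095633348 = 1.8252721512
Divide by 2^2 − 1 = 3.
(4·0.6087088715 − 0.6095633348)/(4 − 1) = 0.6084240504
Gap between inputs: 8.545e-04; correction applied: −0.0002848211.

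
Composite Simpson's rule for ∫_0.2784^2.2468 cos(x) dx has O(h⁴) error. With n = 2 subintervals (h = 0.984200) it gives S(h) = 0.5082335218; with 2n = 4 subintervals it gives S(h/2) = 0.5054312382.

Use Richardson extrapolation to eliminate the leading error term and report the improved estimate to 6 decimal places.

r = 4, so 2^r = 16.
Top: 16(0.5054312382) − (0.5082335218) = 7.5786662894
(16 × 0.5054312382 − 0.5082335218)/(16 − 1) = 0.5052444193
Correction |R − A(h/2)| = 1.868e-04; gap |A(h/2) − A(h)| = 2.802e-03.

0.505244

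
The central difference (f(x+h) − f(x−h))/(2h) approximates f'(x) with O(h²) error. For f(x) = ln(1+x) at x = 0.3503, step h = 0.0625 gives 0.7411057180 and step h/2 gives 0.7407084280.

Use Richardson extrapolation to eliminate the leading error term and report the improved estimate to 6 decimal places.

With r = 2 the leading error scales as h^2, so the weight is 2^2 = 4.
Top: 4(0.7407084280) − (0.7411057180) = 2.2217279940
(4×0.7407084280 − 0.7411057180)/(4 − 1) = 0.7405759980
Shift from A(h/2): −0.0001324300.

0.740576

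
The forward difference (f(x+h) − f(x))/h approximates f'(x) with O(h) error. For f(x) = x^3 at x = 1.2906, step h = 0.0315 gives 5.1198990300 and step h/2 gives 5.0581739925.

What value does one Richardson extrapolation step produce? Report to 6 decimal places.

4.996449

Error is O(h^1); halving h shrinks it by 2^1 = 2.
A(h/2) − A(h) = 5.0581739925 − 5.1198990300 = -0.0617250375
Divide by 2^1 − 1 = 1: (-0.0617250375)/1 = -0.0617250375
R = A(h/2) + (A(h/2) − A(h))/1 = 5.0581739925 − 0.0617250375 = 4.9964489550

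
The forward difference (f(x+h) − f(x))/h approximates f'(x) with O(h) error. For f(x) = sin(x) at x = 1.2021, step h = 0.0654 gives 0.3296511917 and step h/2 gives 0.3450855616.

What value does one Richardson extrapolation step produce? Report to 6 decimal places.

0.360520

With r = 1 the leading error scales as h^1, so the weight is 2^1 = 2.
Top: 2(0.3450855616) − (0.3296511917) = 0.3605199315
(2×0.3450855616 − 0.3296511917)/(2 − 1) = 0.3605199315
Correction |R − A(h/2)| = 1.543e-02; gap |A(h/2) − A(h)| = 1.543e-02.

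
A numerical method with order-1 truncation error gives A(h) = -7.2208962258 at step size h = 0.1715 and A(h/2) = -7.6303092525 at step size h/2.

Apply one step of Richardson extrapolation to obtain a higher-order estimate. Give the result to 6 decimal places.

-8.039722

r = 1: numerator weight 2, denominator 1.
2*(-7.6303092525) = -15.2606185050; (-15.2606185050) − (-7.2208962258) = -8.0397222792
Denominator 2 − 1 = 1.
So the Richardson estimate is -8.0397222792.
Gap between inputs: 4.094e-01; correction applied: −0.4094130267.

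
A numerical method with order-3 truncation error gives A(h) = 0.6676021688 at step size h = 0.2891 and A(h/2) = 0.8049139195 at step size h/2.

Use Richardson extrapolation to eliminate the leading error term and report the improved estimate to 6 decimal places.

0.824530

Order 3 gives 2^r = 8 and 2^r − 1 = 7.
Numerator 8·A(h/2) − A(h) = 8·0.8049139195 − 0.6676021688 = 5.7717091872
Divide by 2^3 − 1 = 7.
R = 5.7717091872/7 = 0.8245298839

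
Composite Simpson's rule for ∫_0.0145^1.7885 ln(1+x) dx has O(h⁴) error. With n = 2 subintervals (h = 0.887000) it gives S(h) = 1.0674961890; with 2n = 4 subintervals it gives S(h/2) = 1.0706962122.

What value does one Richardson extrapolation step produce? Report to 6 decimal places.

r = 4, so 2^r = 16.
16×1.0706962122 = 17.1311393952; subtract 1.0674961890 → 16.0636432062
16.0636432062 ÷ 15 = 1.0709095471
Shift from A(h/2): +0.0002133349.

1.070910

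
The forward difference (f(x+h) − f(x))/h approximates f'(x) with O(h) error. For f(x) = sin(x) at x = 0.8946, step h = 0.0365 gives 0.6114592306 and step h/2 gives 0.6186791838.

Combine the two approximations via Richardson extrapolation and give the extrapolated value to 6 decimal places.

Order 1 gives 2^r = 2 and 2^r − 1 = 1.
Numerator 2·A(h/2) − A(h) = 2·0.6186791838 − 0.6114592306 = 0.6258991370
Denominator 2 − 1 = 1.
(2·0.6186791838 − 0.6114592306)/(2 − 1) = 0.6258991370
Correction |R − A(h/2)| = 7.220e-03; gap |A(h/2) − A(h)| = 7.220e-03.

0.625899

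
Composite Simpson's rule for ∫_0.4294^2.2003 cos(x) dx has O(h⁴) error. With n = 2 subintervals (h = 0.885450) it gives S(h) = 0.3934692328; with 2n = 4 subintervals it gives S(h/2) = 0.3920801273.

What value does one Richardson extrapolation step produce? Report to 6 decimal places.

0.391988

Method order is 4; weight 2^4 = 16.
Top: 16(0.3920801273) − (0.3934692328) = 5.8798128040
Extrapolated: 5.8798128040 / 15 = 0.3919875203
Shift from A(h/2): −0.0000926070.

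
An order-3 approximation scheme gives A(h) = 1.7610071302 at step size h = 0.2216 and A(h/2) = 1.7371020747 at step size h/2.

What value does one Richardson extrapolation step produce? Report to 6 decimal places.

1.733687

Method order is 3; weight 2^3 = 8.
2^3 × A(h/2) = 13.8968165976; minus A(h) gives 12.1358094674.
Divide by 2^3 − 1 = 7.
R = 12.1358094674/7 = 1.7336870668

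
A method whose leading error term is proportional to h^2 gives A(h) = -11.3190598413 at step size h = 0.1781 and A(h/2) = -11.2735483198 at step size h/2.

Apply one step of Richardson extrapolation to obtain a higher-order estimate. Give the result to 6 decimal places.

Error is O(h^2); halving h shrinks it by 2^2 = 4.
Weighted: (-45.0941932792) − (-11.3190598413) = -33.7751334379
(4 × (-11.2735483198) − (-11.3190598413))/(4 − 1) = -11.2583778126
Shift from A(h/2): +0.0151705072.

-11.258378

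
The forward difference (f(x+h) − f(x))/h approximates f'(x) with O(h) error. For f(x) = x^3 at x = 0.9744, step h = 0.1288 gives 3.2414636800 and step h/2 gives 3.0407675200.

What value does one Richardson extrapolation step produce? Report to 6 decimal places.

r = 1, so 2^r = 2.
2*3.0407675200 = 6.0815350400; 6.0815350400 − 3.2414636800 = 2.8400713600
Denominator 2 − 1 = 1.
Extrapolated: 2.8400713600 / 1 = 2.8400713600

2.840071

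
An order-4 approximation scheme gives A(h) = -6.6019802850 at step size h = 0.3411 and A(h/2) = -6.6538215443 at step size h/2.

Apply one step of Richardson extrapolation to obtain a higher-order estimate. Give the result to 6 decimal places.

-6.657278

Error is O(h^4); halving h shrinks it by 2^4 = 16.
2^4*A(h/2) = -106.4611447088; minus A(h) gives -99.8591644238.
(16*(-6.6538215443) − (-6.6019802850))/(16 − 1) = -6.6572776283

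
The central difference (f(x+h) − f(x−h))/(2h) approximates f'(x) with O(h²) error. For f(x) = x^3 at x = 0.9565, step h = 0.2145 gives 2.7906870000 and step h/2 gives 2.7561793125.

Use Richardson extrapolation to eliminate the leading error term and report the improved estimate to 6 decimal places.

2.744677

Method order is 2; weight 2^2 = 4.
2^2*A(h/2) = 11.0247172500; minus A(h) gives 8.2340302500.
8.2340302500 ÷ 3 = 2.7446767500
Correction |R − A(h/2)| = 1.150e-02; gap |A(h/2) − A(h)| = 3.451e-02.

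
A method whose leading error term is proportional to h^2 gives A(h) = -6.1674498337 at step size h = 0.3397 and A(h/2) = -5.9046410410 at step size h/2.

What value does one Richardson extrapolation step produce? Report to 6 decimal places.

-5.817038

r = 2: numerator weight 4, denominator 3.
4 × (-5.9046410410) − (-6.1674498337) = -17.4511143303
Divide by 2^2 − 1 = 3.
Extrapolated: (-17.4511143303) / 3 = -5.8170381101
Shift from A(h/2): +0.0876029309.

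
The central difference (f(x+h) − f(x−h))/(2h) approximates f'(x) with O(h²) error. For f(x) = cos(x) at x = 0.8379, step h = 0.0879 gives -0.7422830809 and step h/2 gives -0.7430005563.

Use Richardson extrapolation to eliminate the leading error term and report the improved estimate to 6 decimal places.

-0.743240

The method has order 2: 2^2 = 4.
Weighted: (-2.9720022252) − (-0.7422830809) = -2.2297191443
Divide by 2^2 − 1 = 3.
R = (-2.2297191443)/3 = -0.7432397148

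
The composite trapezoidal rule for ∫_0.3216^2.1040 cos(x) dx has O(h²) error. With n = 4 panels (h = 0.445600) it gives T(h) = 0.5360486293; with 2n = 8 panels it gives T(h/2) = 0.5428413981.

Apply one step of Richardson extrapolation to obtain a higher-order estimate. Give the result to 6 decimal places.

0.545106

Method order is 2; weight 2^2 = 4.
4×0.5428413981 − 0.5360486293 = 1.6353169631
Extrapolated: 1.6353169631 / 3 = 0.5451056544
Shift from A(h/2): +0.0022642563.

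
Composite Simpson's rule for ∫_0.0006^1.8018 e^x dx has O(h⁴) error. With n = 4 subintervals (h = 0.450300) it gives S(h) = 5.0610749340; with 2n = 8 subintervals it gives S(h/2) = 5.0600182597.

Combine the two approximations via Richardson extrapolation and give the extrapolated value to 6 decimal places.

The method has order 4: 2^4 = 16.
16*5.0600182597 = 80.9602921552; subtract 5.0610749340 → 75.8992172212
Denominator 16 − 1 = 15.
Result: 5.0599478147
Correction |R − A(h/2)| = 7.044e-05; gap |A(h/2) − A(h)| = 1.057e-03.

5.059948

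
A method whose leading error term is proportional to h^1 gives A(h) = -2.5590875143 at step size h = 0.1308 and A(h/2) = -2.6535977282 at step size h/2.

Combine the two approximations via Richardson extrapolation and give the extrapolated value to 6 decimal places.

Error is O(h^1); halving h shrinks it by 2^1 = 2.
Weighted: (-5.3071954564) − (-2.5590875143) = -2.7481079421
R = (-2.7481079421)/1 = -2.7481079421

-2.748108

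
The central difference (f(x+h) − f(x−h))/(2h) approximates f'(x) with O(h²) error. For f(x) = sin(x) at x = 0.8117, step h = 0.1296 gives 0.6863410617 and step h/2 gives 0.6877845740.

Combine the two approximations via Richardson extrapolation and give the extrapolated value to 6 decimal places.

With r = 2 the leading error scales as h^2, so the weight is 2^2 = 4.
4 × 0.6877845740 = 2.7511382960; subtract 0.6863410617 → 2.0647972343
Divide by 2^2 − 1 = 3.
R = 2.0647972343/3 = 0.6882657448

0.688266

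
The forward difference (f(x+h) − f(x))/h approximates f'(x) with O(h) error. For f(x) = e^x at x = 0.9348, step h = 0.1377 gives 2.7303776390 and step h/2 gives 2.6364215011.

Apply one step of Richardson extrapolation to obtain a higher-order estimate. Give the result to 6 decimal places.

Order 1 gives 2^r = 2 and 2^r − 1 = 1.
A(h/2) − A(h) = 2.6364215011 − 2.7303776390 = -0.0939561379
Correction (A(h/2) − A(h))/(2 − 1) = (-0.0939561379)/1 = -0.0939561379
R = A(h/2) + (A(h/2) − A(h))/1 = 2.6364215011 − 0.0939561379 = 2.5424653632

2.542465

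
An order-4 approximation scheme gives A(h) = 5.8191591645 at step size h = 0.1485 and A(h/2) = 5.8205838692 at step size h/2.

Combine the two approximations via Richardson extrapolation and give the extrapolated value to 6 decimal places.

Order 4 gives 2^r = 16 and 2^r − 1 = 15.
Difference of the inputs: 5.8205838692 − 5.8191591645 = 0.0014247047
Correction (A(h/2) − A(h))/(16 − 1) = 0.0014247047/15 = 0.0000949803
R = 5.8205838692 + 0.0000949803 = 5.8206788495
Correction |R − A(h/2)| = 9.498e-05; gap |A(h/2) − A(h)| = 1.425e-03.

5.820679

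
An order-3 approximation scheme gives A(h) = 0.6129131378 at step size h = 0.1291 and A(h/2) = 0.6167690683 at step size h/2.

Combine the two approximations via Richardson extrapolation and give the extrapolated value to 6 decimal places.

Error is O(h^3); halving h shrinks it by 2^3 = 8.
8 × 0.6167690683 = 4.9341525464; subtract 0.6129131378 → 4.3212394086
Denominator 8 − 1 = 7.
Result: 0.6173199155

0.617320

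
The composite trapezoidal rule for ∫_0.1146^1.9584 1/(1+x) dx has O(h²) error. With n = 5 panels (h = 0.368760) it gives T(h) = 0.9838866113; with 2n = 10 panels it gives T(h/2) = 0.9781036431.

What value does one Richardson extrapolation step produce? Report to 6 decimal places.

Method order is 2; weight 2^2 = 4.
Numerator 4·A(h/2) − A(h) = 4·0.9781036431 − 0.9838866113 = 2.9285279611
(4·0.9781036431 − 0.9838866113)/(4 − 1) = 0.9761759870

0.976176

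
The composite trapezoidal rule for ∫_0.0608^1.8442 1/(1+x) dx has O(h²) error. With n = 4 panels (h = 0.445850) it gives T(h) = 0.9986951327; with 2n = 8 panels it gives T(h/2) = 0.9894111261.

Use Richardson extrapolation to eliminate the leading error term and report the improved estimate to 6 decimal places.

Leading term ∝ h^2; use weight 4 = 2^2.
2^2·A(h/2) = 3.9576445044; minus A(h) gives 2.9589493717.
Denominator 4 − 1 = 3.
R = 2.9589493717/3 = 0.9863164572
Gap between inputs: 9.284e-03; correction applied: −0.0030946689.

0.986316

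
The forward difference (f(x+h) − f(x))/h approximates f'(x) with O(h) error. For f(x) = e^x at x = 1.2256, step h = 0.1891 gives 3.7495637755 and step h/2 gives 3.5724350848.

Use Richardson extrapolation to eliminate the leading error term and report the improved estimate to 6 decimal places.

3.395306

Error is O(h^1); halving h shrinks it by 2^1 = 2.
Weighted: 7.1448701696 − 3.7495637755 = 3.3953063941
Denominator 2 − 1 = 1.
Result: 3.3953063941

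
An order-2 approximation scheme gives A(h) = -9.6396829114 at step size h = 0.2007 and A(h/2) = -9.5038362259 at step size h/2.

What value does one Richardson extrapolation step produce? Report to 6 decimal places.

Error is O(h^2); halving h shrinks it by 2^2 = 4.
4×(-9.5038362259) − (-9.6396829114) = -28.3756619922
Denominator 4 − 1 = 3.
(-28.3756619922) ÷ 3 = -9.4585539974

-9.458554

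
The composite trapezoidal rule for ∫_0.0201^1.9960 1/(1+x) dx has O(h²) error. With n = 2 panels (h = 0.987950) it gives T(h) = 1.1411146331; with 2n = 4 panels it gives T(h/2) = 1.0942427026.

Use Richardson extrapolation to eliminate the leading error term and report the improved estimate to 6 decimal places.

r = 2: numerator weight 4, denominator 3.
2^2*A(h/2) = 4.3769708104; minus A(h) gives 3.2358561773.
Denominator 4 − 1 = 3.
R = 3.2358561773/3 = 1.0786187258

1.078619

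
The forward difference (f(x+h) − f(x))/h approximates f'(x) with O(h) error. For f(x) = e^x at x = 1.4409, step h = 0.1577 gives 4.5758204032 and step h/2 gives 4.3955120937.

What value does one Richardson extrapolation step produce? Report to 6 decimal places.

Error is O(h^1); halving h shrinks it by 2^1 = 2.
2^1·A(h/2) = 8.7910241874; minus A(h) gives 4.2152037842.
R = 4.2152037842/1 = 4.2152037842

4.215204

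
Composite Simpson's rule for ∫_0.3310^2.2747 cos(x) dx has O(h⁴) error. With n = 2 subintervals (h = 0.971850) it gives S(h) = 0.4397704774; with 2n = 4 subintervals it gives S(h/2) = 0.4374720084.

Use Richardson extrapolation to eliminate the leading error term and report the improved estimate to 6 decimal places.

0.437319

The method has order 4: 2^4 = 16.
16×0.4374720084 = 6.9995521344; 6.9995521344 − 0.4397704774 = 6.5597816570
R = 6.5597816570/15 = 0.4373187771
Shift from A(h/2): −0.0001532313.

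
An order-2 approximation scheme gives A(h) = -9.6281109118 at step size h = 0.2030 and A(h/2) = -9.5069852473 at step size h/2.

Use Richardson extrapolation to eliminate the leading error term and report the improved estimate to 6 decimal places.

r = 2, so 2^r = 4.
Weighted: (-38.0279409892) − (-9.6281109118) = -28.3998300774
(-28.3998300774) ÷ 3 = -9.4666100258

-9.466610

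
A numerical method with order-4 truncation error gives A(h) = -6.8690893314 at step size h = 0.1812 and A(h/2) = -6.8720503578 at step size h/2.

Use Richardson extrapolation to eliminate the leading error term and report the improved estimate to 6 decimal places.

-6.872248

Error is O(h^4); halving h shrinks it by 2^4 = 16.
Numerator 16·A(h/2) − A(h) = 16·(-6.8720503578) − (-6.8690893314) = -103.0837163934
Denominator 16 − 1 = 15.
(16·(-6.8720503578) − (-6.8690893314))/(16 − 1) = -6.8722477596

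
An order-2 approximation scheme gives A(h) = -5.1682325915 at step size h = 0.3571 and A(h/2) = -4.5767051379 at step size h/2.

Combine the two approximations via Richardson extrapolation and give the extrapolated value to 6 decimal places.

-4.379529

r = 2: numerator weight 4, denominator 3.
4×(-4.5767051379) = -18.3068205516; subtract (-5.1682325915) → -13.1385879601
(4×(-4.5767051379) − (-5.1682325915))/(4 − 1) = -4.3795293200
Gap between inputs: 5.915e-01; correction applied: +0.1971758179.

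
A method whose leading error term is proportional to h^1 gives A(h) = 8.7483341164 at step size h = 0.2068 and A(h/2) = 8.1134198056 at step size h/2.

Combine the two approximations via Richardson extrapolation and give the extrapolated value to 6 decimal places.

Method order is 1; weight 2^1 = 2.
2^1·A(h/2) = 16.2268396112; minus A(h) gives 7.4785054948.
Extrapolated: 7.4785054948 / 1 = 7.4785054948

7.478505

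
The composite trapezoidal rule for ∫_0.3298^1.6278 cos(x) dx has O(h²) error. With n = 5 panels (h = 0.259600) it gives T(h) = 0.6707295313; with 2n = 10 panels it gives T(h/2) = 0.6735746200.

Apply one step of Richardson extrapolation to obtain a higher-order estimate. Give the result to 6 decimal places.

0.674523

Order 2 gives 2^r = 4 and 2^r − 1 = 3.
4×0.6735746200 = 2.6942984800; 2.6942984800 − 0.6707295313 = 2.0235689487
Divide by 2^2 − 1 = 3.
Result: 0.6745229829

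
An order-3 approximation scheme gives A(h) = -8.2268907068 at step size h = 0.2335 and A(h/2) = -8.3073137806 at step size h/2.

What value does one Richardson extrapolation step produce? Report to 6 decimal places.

-8.318803

Method order is 3; weight 2^3 = 8.
Top: 8(-8.3073137806) − (-8.2268907068) = -58.2316195380
Denominator 8 − 1 = 7.
Result: -8.3188027911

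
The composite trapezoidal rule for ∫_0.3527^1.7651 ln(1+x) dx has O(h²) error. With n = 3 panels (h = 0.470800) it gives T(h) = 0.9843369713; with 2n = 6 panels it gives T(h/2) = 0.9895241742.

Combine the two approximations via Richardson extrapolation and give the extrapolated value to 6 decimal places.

Leading term ∝ h^2; use weight 4 = 2^2.
Difference of the inputs: 0.9895241742 − 0.9843369713 = 0.0051872029
Divide by 2^2 − 1 = 3: 0.0051872029/3 = 0.0017290676
R = 0.9895241742 + 0.0017290676 = 0.9912532418
Correction |R − A(h/2)| = 1.729e-03; gap |A(h/2) − A(h)| = 5.187e-03.

0.991253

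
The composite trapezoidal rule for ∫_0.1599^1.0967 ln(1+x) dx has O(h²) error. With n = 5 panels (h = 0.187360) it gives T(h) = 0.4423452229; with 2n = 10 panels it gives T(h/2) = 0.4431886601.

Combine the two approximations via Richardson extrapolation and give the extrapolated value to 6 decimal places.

0.443470

With r = 2 the leading error scales as h^2, so the weight is 2^2 = 4.
4 × 0.4431886601 − 0.4423452229 = 1.3304094175
Denominator 4 − 1 = 3.
So the Richardson estimate is 0.4434698058.
Correction |R − A(h/2)| = 2.811e-04; gap |A(h/2) − A(h)| = 8.434e-04.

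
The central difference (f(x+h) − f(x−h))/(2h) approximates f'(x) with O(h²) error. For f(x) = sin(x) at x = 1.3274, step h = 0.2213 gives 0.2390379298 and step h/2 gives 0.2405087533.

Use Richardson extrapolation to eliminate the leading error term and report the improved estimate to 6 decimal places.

Error is O(h^2); halving h shrinks it by 2^2 = 4.
4×0.2405087533 = 0.9620350132; subtract 0.2390379298 → 0.7229970834
(4×0.2405087533 − 0.2390379298)/(4 − 1) = 0.2409990278
Gap between inputs: 1.471e-03; correction applied: +0.0004902745.

0.240999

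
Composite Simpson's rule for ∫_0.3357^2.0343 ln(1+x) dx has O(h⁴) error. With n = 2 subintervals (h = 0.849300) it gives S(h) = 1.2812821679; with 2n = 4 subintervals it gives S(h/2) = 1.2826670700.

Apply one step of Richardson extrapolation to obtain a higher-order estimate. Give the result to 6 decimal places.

The method has order 4: 2^4 = 16.
Numerator 16·A(h/2) − A(h) = 16·1.2826670700 − 1.2812821679 = 19.2413909521
(16·1.2826670700 − 1.2812821679)/(16 − 1) = 1.2827593968

1.282759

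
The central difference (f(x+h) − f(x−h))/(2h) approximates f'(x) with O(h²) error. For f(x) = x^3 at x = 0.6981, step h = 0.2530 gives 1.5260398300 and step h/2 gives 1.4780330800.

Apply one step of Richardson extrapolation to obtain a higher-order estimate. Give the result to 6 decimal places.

1.462031

r = 2, so 2^r = 4.
Difference of the inputs: 1.4780330800 − 1.5260398300 = -0.0480067500
Divide by 2^2 − 1 = 3: (-0.0480067500)/3 = -0.0160022500
R = 1.4780330800 − 0.0160022500 = 1.4620308300
Gap between inputs: 4.801e-02; correction applied: −0.0160022500.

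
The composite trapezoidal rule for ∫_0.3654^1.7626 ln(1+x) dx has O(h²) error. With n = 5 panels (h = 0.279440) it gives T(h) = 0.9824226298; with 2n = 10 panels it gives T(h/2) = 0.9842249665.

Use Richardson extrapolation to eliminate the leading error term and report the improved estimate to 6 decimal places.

Method order is 2; weight 2^2 = 4.
Difference of the inputs: 0.9842249665 − 0.9824226298 = 0.0018023367
Divide by 2^2 − 1 = 3: 0.0018023367/3 = 0.0006007789
R = A(h/2) + (A(h/2) − A(h))/3 = 0.9842249665 + 0.0006007789 = 0.9848257454

0.984826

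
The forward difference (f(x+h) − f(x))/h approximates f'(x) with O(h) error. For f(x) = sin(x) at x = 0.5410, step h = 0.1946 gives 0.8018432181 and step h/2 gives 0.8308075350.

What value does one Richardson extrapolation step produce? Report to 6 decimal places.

With r = 1 the leading error scales as h^1, so the weight is 2^1 = 2.
Difference of the inputs: 0.8308075350 − 0.8018432181 = 0.0289643169
Divide by 2^1 − 1 = 1: 0.0289643169/1 = 0.0289643169
R = A(h/2) + (A(h/2) − A(h))/1 = 0.8308075350 + 0.0289643169 = 0.8597718519

0.859772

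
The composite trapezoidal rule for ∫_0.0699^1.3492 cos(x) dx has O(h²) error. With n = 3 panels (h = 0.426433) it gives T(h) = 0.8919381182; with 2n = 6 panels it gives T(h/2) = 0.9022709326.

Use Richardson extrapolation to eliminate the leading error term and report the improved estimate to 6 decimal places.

Order 2 gives 2^r = 4 and 2^r − 1 = 3.
Top: 4(0.9022709326) − (0.8919381182) = 2.7171456122
Divide by 2^2 − 1 = 3.
Extrapolated: 2.7171456122 / 3 = 0.9057152041

0.905715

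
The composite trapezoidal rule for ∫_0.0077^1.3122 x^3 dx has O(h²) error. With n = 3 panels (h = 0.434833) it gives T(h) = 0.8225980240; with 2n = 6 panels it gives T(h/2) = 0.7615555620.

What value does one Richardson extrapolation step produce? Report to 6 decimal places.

Error is O(h^2); halving h shrinks it by 2^2 = 4.
2^2·A(h/2) = 3.0462222480; minus A(h) gives 2.2236242240.
2.2236242240 ÷ 3 = 0.7412080747

0.741208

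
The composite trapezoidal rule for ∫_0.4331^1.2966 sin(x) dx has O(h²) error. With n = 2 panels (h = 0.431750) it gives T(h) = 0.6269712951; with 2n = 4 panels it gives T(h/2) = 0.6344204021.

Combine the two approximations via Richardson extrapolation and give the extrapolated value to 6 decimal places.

With r = 2 the leading error scales as h^2, so the weight is 2^2 = 4.
4·0.6344204021 = 2.5376816084; subtract 0.6269712951 → 1.9107103133
Divide by 2^2 − 1 = 3.
Extrapolated: 1.9107103133 / 3 = 0.6369034378

0.636903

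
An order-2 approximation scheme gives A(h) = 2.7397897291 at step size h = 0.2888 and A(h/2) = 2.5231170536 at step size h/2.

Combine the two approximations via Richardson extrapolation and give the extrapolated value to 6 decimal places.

2.450893

Leading term ∝ h^2; use weight 4 = 2^2.
Weighted: 10.0924682144 − 2.7397897291 = 7.3526784853
7.3526784853 ÷ 3 = 2.4508928284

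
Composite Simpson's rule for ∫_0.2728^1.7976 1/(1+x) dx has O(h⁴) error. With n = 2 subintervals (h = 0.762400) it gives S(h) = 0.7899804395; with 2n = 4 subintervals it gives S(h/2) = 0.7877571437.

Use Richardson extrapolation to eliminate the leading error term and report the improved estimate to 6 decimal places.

The method has order 4: 2^4 = 16.
2^4*A(h/2) = 12.6041142992; minus A(h) gives 11.8141338597.
Denominator 16 − 1 = 15.
Result: 0.7876089240

0.787609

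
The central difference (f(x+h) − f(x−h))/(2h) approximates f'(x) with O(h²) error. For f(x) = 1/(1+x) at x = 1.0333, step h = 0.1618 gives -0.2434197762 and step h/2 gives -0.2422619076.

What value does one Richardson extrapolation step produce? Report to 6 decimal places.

-0.241876

Order 2 gives 2^r = 4 and 2^r − 1 = 3.
Weighted: (-0.9690476304) − (-0.2434197762) = -0.7256278542
Divide by 2^2 − 1 = 3.
(4 × (-0.2422619076) − (-0.2434197762))/(4 − 1) = -0.2418759514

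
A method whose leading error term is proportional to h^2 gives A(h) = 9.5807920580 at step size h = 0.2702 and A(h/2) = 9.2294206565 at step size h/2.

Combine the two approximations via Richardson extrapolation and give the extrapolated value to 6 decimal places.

The method has order 2: 2^2 = 4.
4·9.2294206565 = 36.9176826260; 36.9176826260 − 9.5807920580 = 27.3368905680
Extrapolated: 27.3368905680 / 3 = 9.1122968560

9.112297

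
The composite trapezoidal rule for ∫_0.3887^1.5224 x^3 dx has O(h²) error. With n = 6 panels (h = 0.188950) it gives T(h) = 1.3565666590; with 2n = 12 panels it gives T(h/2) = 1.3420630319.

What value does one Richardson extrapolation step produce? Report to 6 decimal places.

1.337228

The method has order 2: 2^2 = 4.
Top: 4(1.3420630319) − (1.3565666590) = 4.0116854686
R = 4.0116854686/3 = 1.3372284895
Correction |R − A(h/2)| = 4.835e-03; gap |A(h/2) − A(h)| = 1.450e-02.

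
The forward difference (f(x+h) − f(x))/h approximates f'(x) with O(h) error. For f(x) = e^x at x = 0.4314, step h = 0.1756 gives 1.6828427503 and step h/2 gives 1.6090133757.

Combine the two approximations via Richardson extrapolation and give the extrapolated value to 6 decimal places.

1.535184

The method has order 1: 2^1 = 2.
Numerator 2 × A(h/2) − A(h) = 2 × 1.6090133757 − 1.6828427503 = 1.5351840011
Extrapolated: 1.5351840011 / 1 = 1.5351840011
Correction |R − A(h/2)| = 7.383e-02; gap |A(h/2) − A(h)| = 7.383e-02.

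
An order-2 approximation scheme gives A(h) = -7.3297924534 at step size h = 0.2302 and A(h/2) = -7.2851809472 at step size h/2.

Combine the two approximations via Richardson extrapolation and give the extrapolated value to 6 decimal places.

r = 2, so 2^r = 4.
Difference of the inputs: -7.2851809472 − (-7.3297924534) = 0.0446115062
Correction (A(h/2) − A(h))/(4 − 1) = 0.0446115062/3 = 0.0148705021
R = A(h/2) + (A(h/2) − A(h))/3 = -7.2851809472 + 0.0148705021 = -7.2703104451

-7.270310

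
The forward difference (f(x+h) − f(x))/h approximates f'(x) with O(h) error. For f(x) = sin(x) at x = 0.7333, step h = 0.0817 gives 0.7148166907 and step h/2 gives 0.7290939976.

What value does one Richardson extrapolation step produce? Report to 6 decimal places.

The method has order 1: 2^1 = 2.
Difference of the inputs: 0.7290939976 − 0.7148166907 = 0.0142773069
Correction (A(h/2) − A(h))/(2 − 1) = 0.0142773069/1 = 0.0142773069
R = 0.7290939976 + 0.0142773069 = 0.7433713045
Shift from A(h/2): +0.0142773069.

0.743371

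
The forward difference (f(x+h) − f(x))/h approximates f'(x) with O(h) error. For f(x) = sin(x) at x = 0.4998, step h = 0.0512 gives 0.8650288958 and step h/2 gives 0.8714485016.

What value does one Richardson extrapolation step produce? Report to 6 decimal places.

0.877868

With r = 1 the leading error scales as h^1, so the weight is 2^1 = 2.
Top: 2(0.8714485016) − (0.8650288958) = 0.8778681074
R = 0.8778681074/1 = 0.8778681074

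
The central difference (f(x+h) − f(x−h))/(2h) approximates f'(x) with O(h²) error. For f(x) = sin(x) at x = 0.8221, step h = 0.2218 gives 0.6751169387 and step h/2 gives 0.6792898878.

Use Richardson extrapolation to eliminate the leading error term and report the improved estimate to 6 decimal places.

Error is O(h^2); halving h shrinks it by 2^2 = 4.
4×0.6792898878 − 0.6751169387 = 2.0420426125
2.0420426125 ÷ 3 = 0.6806808708
Correction |R − A(h/2)| = 1.391e-03; gap |A(h/2) − A(h)| = 4.173e-03.

0.680681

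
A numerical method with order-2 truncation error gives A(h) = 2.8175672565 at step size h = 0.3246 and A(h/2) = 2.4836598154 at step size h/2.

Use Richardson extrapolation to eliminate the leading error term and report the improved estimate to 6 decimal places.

2.372357

Error is O(h^2); halving h shrinks it by 2^2 = 4.
Difference of the inputs: 2.4836598154 − 2.8175672565 = -0.3339074411
Divide by 2^2 − 1 = 3: (-0.3339074411)/3 = -0.1113024804
R = A(h/2) + (A(h/2) − A(h))/3 = 2.4836598154 − 0.1113024804 = 2.3723573350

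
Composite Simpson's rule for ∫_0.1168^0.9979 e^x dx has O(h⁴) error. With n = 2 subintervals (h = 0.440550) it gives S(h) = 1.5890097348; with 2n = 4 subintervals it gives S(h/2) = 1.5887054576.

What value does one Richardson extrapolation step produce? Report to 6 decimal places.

Leading term ∝ h^4; use weight 16 = 2^4.
Weighted: 25.4192873216 − 1.5890097348 = 23.8302775868
Denominator 16 − 1 = 15.
(16 × 1.5887054576 − 1.5890097348)/(16 − 1) = 1.5886851725
Shift from A(h/2): −0.0000202851.

1.588685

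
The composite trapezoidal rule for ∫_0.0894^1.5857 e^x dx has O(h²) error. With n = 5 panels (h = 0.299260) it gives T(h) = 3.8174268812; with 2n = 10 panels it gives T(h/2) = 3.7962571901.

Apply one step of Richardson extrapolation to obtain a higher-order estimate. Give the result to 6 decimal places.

r = 2, so 2^r = 4.
4 × 3.7962571901 = 15.1850287604; subtract 3.8174268812 → 11.3676018792
11.3676018792 ÷ 3 = 3.7892006264

3.789201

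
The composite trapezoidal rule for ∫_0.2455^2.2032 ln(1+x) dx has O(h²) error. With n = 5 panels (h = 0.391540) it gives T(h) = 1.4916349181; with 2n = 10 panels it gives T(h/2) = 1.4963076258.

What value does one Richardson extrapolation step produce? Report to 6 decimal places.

Leading term ∝ h^2; use weight 4 = 2^2.
Top: 4(1.4963076258) − (1.4916349181) = 4.4935955851
Denominator 4 − 1 = 3.
So the Richardson estimate is 1.4978651950.
Correction |R − A(h/2)| = 1.558e-03; gap |A(h/2) − A(h)| = 4.673e-03.

1.497865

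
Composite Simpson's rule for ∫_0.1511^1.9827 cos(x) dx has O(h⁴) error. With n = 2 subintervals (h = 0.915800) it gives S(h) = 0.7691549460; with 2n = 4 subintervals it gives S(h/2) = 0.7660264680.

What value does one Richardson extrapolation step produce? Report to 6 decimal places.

0.765818

r = 4, so 2^r = 16.
16 × 0.7660264680 = 12.2564234880; 12.2564234880 − 0.7691549460 = 11.4872685420
(16 × 0.7660264680 − 0.7691549460)/(16 − 1) = 0.7658179028
Shift from A(h/2): −0.0002085652.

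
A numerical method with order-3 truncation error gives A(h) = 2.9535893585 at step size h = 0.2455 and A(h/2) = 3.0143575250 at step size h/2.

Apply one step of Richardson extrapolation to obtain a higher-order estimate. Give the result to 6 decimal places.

Order 3 gives 2^r = 8 and 2^r − 1 = 7.
8*3.0143575250 = 24.1148602000; subtract 2.9535893585 → 21.1612708415
Denominator 8 − 1 = 7.
Extrapolated: 21.1612708415 / 7 = 3.0230386916

3.023039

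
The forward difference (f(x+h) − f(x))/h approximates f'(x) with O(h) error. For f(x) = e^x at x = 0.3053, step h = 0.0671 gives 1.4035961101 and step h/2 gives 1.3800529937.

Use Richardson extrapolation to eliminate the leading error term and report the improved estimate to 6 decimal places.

Error is O(h^1); halving h shrinks it by 2^1 = 2.
Weighted: 2.7601059874 − 1.4035961101 = 1.3565098773
(2 × 1.3800529937 − 1.4035961101)/(2 − 1) = 1.3565098773

1.356510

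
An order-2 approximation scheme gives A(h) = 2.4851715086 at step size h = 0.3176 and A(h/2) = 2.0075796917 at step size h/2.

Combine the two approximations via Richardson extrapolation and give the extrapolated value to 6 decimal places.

r = 2, so 2^r = 4.
Numerator 4×A(h/2) − A(h) = 4×2.0075796917 − 2.4851715086 = 5.5451472582
R = 5.5451472582/3 = 1.8483824194

1.848382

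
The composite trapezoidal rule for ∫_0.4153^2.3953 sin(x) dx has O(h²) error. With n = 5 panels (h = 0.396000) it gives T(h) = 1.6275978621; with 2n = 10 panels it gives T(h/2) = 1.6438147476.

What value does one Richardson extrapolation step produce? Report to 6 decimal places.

1.649220

r = 2, so 2^r = 4.
4×1.6438147476 − 1.6275978621 = 4.9476611283
Divide by 2^2 − 1 = 3.
4.9476611283 ÷ 3 = 1.6492203761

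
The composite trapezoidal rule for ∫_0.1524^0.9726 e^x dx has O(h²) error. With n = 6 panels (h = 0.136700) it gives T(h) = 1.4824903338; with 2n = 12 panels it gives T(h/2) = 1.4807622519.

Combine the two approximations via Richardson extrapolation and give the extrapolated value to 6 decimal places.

1.480186

With r = 2 the leading error scales as h^2, so the weight is 2^2 = 4.
4·1.4807622519 = 5.9230490076; subtract 1.4824903338 → 4.4405586738
4.4405586738 ÷ 3 = 1.4801862246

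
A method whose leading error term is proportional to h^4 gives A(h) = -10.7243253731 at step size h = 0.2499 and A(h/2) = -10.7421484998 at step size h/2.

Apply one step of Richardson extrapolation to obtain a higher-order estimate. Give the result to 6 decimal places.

-10.743337

With r = 4 the leading error scales as h^4, so the weight is 2^4 = 16.
2^4*A(h/2) = -171.8743759968; minus A(h) gives -161.1500506237.
(-161.1500506237) ÷ 15 = -10.7433367082
Correction |R − A(h/2)| = 1.188e-03; gap |A(h/2) − A(h)| = 1.782e-02.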